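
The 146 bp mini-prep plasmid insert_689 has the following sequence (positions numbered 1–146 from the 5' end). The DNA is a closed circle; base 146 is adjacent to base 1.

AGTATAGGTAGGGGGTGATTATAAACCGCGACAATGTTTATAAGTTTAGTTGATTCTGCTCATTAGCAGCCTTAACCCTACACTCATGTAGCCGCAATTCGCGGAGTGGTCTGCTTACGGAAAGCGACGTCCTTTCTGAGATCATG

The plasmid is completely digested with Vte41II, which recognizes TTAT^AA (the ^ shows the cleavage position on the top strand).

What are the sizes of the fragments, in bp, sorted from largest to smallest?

Vte41II sites (TTATAA) start at positions 19, 38.
Vte41II cuts after base 4 of each site, so after positions 22, 41.
Circular molecule, 2 cuts → 2 fragments:
  23–41 → 19 bp
  42–146 then 1–22 → 105 + 22 = 127 bp
Sorted largest to smallest: 127, 19 bp.

127, 19 bp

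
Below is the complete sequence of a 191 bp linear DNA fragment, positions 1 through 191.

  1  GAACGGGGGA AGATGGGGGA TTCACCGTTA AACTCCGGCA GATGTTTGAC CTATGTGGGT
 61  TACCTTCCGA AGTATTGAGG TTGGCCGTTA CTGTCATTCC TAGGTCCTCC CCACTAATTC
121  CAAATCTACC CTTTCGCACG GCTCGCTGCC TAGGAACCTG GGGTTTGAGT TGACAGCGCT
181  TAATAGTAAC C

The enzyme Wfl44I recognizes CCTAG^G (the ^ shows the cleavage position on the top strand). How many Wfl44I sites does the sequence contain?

CCTAGG occurs starting at positions 99, 149.
Wfl44I cuts at 2 sites.

2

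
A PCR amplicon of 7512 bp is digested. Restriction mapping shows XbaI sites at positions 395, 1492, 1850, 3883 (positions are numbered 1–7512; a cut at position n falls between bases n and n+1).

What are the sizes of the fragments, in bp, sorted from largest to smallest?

Linear molecule, 4 cuts → 5 fragments:
  395 − 0 = 395 bp
  1492 − 395 = 1097 bp
  1850 − 1492 = 358 bp
  3883 − 1850 = 2033 bp
  7512 − 3883 = 3629 bp
Sorted largest to smallest: 3629, 2033, 1097, 395, 358 bp.

3629, 2033, 1097, 395, 358 bp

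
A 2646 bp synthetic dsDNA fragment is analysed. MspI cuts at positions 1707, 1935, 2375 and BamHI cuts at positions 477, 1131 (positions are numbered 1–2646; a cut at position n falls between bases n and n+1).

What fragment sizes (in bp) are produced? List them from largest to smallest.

654, 576, 477, 440, 271, 228 bp

Combined cut positions (sorted): 477, 1131, 1707, 1935, 2375.
Linear molecule, 5 cuts → 6 fragments:
  477 − 0 = 477 bp
  1131 − 477 = 654 bp
  1707 − 1131 = 576 bp
  1935 − 1707 = 228 bp
  2375 − 1935 = 440 bp
  2646 − 2375 = 271 bp
Sorted largest to smallest: 654, 576, 477, 440, 271, 228 bp.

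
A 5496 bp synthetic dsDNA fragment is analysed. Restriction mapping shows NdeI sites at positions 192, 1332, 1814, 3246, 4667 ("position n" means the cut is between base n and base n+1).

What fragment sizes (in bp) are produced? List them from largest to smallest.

1432, 1421, 1140, 829, 482, 192 bp

Linear molecule, 5 cuts → 6 fragments:
  192 − 0 = 192 bp
  1332 − 192 = 1140 bp
  1814 − 1332 = 482 bp
  3246 − 1814 = 1432 bp
  4667 − 3246 = 1421 bp
  5496 − 4667 = 829 bp
Sorted largest to smallest: 1432, 1421, 1140, 829, 482, 192 bp.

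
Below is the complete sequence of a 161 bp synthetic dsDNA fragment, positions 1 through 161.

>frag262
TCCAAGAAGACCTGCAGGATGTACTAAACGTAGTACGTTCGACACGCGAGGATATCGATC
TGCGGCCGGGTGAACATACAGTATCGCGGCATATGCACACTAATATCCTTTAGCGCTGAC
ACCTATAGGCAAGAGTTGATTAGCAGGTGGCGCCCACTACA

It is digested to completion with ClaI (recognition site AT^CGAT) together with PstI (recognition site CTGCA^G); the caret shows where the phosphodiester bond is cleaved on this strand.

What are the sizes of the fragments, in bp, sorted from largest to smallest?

106, 39, 16 bp

The ClaI site (ATCGAT) starts at position 54.
ClaI cuts after base 2 of each site, so after position 55.
The PstI site (CTGCAG) starts at position 12.
PstI cuts after base 5 of each site (before the last base), so after position 16.
Combined cut positions: 16, 55.
Linear molecule, 2 cuts → 3 fragments:
  1–16 → 16 bp
  17–55 → 39 bp
  56–161 → 106 bp
Sorted largest to smallest: 106, 39, 16 bp.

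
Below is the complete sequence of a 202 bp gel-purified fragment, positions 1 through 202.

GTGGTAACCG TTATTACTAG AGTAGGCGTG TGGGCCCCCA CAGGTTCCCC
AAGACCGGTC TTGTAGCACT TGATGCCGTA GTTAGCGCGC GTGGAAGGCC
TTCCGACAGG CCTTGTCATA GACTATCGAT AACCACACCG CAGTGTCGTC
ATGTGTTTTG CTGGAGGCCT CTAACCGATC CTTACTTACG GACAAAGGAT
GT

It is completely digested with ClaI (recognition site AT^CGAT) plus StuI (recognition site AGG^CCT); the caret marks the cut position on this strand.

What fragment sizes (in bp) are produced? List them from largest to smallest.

98, 41, 35, 16, 12 bp

The ClaI site (ATCGAT) starts at position 125.
ClaI cuts after base 2 of each site, so after position 126.
StuI sites (AGGCCT) start at positions 96, 108, 165.
StuI cuts after base 3 of each site, so after positions 98, 110, 167.
Combined cut positions: 98, 110, 126, 167.
Linear molecule, 4 cuts → 5 fragments:
  1–98 → 98 bp
  99–110 → 12 bp
  111–126 → 16 bp
  127–167 → 41 bp
  168–202 → 35 bp
Sorted largest to smallest: 98, 41, 35, 16, 12 bp.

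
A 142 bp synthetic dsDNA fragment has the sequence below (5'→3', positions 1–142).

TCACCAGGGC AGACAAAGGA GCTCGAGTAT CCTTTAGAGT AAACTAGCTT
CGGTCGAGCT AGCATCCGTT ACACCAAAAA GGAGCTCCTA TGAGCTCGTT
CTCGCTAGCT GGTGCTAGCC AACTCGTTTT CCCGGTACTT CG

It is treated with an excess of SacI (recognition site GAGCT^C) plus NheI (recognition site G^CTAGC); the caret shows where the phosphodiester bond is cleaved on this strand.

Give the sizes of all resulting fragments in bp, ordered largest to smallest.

SacI sites (GAGCTC) start at positions 19, 82, 92.
SacI cuts after base 5 of each site (before the last base), so after positions 23, 86, 96.
NheI sites (GCTAGC) start at positions 58, 104, 114.
NheI cuts after the first base of each site, so after positions 58, 104, 114.
Combined cut positions: 23, 58, 86, 96, 104, 114.
Linear molecule, 6 cuts → 7 fragments:
  1–23 → 23 bp
  24–58 → 35 bp
  59–86 → 28 bp
  87–96 → 10 bp
  97–104 → 8 bp
  105–114 → 10 bp
  115–142 → 28 bp
Sorted largest to smallest: 35, 28, 28, 23, 10, 10, 8 bp.

35, 28, 28, 23, 10, 10, 8 bp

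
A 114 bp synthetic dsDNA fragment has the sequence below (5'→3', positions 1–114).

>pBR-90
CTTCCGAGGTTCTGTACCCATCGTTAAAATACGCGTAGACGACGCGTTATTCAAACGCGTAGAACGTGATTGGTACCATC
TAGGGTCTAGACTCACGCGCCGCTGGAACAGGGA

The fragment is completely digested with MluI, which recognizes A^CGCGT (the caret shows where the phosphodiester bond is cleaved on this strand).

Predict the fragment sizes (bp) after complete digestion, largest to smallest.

59, 31, 13, 11 bp

MluI sites (ACGCGT) start at positions 31, 42, 55.
MluI cuts after the first base of each site, so after positions 31, 42, 55.
Linear molecule, 3 cuts → 4 fragments:
  1–31 → 31 bp
  32–42 → 11 bp
  43–55 → 13 bp
  56–114 → 59 bp
Sorted largest to smallest: 59, 31, 13, 11 bp.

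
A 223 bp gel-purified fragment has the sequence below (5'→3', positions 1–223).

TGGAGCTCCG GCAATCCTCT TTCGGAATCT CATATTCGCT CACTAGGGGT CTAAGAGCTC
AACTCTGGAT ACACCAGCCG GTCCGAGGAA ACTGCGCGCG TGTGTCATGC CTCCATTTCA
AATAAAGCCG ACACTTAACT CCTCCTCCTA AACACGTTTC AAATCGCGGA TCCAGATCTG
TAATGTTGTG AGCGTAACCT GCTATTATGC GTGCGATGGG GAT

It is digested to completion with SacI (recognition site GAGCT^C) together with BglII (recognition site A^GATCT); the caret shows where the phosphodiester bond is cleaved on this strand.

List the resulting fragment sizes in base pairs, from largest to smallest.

115, 52, 49, 7 bp

SacI sites (GAGCTC) start at positions 3, 55.
SacI cuts after base 5 of each site (before the last base), so after positions 7, 59.
The BglII site (AGATCT) starts at position 174.
BglII cuts after the first base of each site, so after position 174.
Combined cut positions: 7, 59, 174.
Linear molecule, 3 cuts → 4 fragments:
  1–7 → 7 bp
  8–59 → 52 bp
  60–174 → 115 bp
  175–223 → 49 bp
Sorted largest to smallest: 115, 52, 49, 7 bp.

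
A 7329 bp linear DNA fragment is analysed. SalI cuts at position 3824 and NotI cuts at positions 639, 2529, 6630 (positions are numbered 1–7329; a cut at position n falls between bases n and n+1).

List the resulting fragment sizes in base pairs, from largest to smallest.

2806, 1890, 1295, 699, 639 bp

Combined cut positions (sorted): 639, 2529, 3824, 6630.
Linear molecule, 4 cuts → 5 fragments:
  639 − 0 = 639 bp
  2529 − 639 = 1890 bp
  3824 − 2529 = 1295 bp
  6630 − 3824 = 2806 bp
  7329 − 6630 = 699 bp
Sorted largest to smallest: 2806, 1890, 1295, 699, 639 bp.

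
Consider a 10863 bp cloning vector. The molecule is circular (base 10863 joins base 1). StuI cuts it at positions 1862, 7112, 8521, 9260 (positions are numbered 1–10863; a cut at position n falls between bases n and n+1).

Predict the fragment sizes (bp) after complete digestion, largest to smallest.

5250, 3465, 1409, 739 bp

Circular molecule, 4 cuts → 4 fragments:
  7112 − 1862 = 5250 bp
  8521 − 7112 = 1409 bp
  9260 − 8521 = 739 bp
  wrap: 10863 − 9260 + 1862 = 3465 bp
Sorted largest to smallest: 5250, 3465, 1409, 739 bp.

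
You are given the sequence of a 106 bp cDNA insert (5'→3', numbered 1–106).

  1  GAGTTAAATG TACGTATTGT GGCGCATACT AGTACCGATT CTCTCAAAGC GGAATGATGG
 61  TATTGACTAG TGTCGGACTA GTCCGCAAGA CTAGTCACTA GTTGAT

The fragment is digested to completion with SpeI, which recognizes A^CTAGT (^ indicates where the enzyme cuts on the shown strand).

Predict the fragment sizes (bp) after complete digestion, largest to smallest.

38, 28, 13, 11, 9, 7 bp

SpeI sites (ACTAGT) start at positions 28, 66, 77, 90, 97.
SpeI cuts after the first base of each site, so after positions 28, 66, 77, 90, 97.
Linear molecule, 5 cuts → 6 fragments:
  1–28 → 28 bp
  29–66 → 38 bp
  67–77 → 11 bp
  78–90 → 13 bp
  91–97 → 7 bp
  98–106 → 9 bp
Sorted largest to smallest: 38, 28, 13, 11, 9, 7 bp.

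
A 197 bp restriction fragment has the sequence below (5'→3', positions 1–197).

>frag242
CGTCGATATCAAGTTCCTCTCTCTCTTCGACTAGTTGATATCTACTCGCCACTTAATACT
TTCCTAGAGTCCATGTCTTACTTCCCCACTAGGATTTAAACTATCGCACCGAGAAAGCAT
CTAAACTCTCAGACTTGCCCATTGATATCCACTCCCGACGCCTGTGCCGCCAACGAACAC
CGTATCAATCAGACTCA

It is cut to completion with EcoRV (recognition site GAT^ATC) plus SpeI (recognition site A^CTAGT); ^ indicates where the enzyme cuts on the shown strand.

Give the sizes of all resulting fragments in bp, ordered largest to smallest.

107, 51, 23, 9, 7 bp

EcoRV sites (GATATC) start at positions 5, 37, 144.
EcoRV cuts after base 3 of each site, so after positions 7, 39, 146.
The SpeI site (ACTAGT) starts at position 30.
SpeI cuts after the first base of each site, so after position 30.
Combined cut positions: 7, 30, 39, 146.
Linear molecule, 4 cuts → 5 fragments:
  1–7 → 7 bp
  8–30 → 23 bp
  31–39 → 9 bp
  40–146 → 107 bp
  147–197 → 51 bp
Sorted largest to smallest: 107, 51, 23, 9, 7 bp.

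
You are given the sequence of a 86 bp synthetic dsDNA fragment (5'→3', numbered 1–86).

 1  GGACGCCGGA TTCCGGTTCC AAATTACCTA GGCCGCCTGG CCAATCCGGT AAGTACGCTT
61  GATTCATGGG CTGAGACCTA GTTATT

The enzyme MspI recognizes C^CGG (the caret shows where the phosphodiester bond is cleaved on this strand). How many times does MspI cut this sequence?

CCGG occurs starting at positions 6, 13, 46.
MspI cuts at 3 sites.

3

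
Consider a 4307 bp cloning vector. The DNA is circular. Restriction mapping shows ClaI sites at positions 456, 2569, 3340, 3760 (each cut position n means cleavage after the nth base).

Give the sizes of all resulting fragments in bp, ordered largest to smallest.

Circular molecule, 4 cuts → 4 fragments:
  2569 − 456 = 2113 bp
  3340 − 2569 = 771 bp
  3760 − 3340 = 420 bp
  wrap: 4307 − 3760 + 456 = 1003 bp
Sorted largest to smallest: 2113, 1003, 771, 420 bp.

2113, 1003, 771, 420 bp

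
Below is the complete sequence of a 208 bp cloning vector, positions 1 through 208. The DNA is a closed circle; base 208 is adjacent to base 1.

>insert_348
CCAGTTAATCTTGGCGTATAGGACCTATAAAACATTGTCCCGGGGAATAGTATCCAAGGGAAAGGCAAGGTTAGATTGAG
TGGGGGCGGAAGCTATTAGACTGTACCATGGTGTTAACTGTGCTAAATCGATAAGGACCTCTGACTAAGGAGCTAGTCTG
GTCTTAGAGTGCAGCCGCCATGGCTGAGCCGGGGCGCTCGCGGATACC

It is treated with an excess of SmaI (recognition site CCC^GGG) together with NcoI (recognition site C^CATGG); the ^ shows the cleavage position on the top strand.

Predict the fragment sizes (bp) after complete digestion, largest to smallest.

The SmaI site (CCCGGG) starts at position 39.
SmaI cuts after base 3 of each site, so after position 41.
NcoI sites (CCATGG) start at positions 106, 178.
NcoI cuts after the first base of each site, so after positions 106, 178.
Combined cut positions: 41, 106, 178.
Circular molecule, 3 cuts → 3 fragments:
  42–106 → 65 bp
  107–178 → 72 bp
  179–208 then 1–41 → 30 + 41 = 71 bp
Sorted largest to smallest: 72, 71, 65 bp.

72, 71, 65 bp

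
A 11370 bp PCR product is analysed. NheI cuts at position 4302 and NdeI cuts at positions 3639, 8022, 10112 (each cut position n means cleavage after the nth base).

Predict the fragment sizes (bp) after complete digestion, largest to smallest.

3720, 3639, 2090, 1258, 663 bp

Combined cut positions (sorted): 3639, 4302, 8022, 10112.
Linear molecule, 4 cuts → 5 fragments:
  3639 − 0 = 3639 bp
  4302 − 3639 = 663 bp
  8022 − 4302 = 3720 bp
  10112 − 8022 = 2090 bp
  11370 − 10112 = 1258 bp
Sorted largest to smallest: 3720, 3639, 2090, 1258, 663 bp.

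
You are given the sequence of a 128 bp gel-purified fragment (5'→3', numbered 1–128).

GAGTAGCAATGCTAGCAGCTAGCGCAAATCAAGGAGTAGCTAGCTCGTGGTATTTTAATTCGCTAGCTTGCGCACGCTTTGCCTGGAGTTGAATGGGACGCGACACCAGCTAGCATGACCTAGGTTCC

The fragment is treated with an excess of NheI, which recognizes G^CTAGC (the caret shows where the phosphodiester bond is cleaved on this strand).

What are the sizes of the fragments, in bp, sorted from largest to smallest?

47, 23, 21, 19, 11, 7 bp

NheI sites (GCTAGC) start at positions 11, 18, 39, 62, 109.
NheI cuts after the first base of each site, so after positions 11, 18, 39, 62, 109.
Linear molecule, 5 cuts → 6 fragments:
  1–11 → 11 bp
  12–18 → 7 bp
  19–39 → 21 bp
  40–62 → 23 bp
  63–109 → 47 bp
  110–128 → 19 bp
Sorted largest to smallest: 47, 23, 21, 19, 11, 7 bp.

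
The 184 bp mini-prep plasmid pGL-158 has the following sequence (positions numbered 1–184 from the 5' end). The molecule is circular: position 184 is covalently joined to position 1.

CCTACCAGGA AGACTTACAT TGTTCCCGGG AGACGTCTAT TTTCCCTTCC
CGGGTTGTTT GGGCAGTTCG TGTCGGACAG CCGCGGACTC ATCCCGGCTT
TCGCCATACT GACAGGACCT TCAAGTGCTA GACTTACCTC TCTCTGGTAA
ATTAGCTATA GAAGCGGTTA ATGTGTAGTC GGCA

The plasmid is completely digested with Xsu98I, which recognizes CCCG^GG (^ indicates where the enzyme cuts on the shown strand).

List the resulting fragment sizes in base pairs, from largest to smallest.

Xsu98I sites (CCCGGG) start at positions 25, 49.
Xsu98I cuts after base 4 of each site, so after positions 28, 52.
Circular molecule, 2 cuts → 2 fragments:
  29–52 → 24 bp
  53–184 then 1–28 → 132 + 28 = 160 bp
Sorted largest to smallest: 160, 24 bp.

160, 24 bp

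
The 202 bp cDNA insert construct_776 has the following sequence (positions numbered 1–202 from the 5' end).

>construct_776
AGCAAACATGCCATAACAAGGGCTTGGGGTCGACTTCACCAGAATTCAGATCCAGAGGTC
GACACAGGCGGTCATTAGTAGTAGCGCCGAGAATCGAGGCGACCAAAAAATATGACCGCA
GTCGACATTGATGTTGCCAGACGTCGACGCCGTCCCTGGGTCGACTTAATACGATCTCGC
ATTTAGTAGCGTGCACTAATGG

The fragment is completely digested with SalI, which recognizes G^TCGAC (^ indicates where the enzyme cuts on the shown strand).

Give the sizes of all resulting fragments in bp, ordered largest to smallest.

63, 42, 29, 29, 22, 17 bp

SalI sites (GTCGAC) start at positions 29, 58, 121, 143, 160.
SalI cuts after the first base of each site, so after positions 29, 58, 121, 143, 160.
Linear molecule, 5 cuts → 6 fragments:
  1–29 → 29 bp
  30–58 → 29 bp
  59–121 → 63 bp
  122–143 → 22 bp
  144–160 → 17 bp
  161–202 → 42 bp
Sorted largest to smallest: 63, 42, 29, 29, 22, 17 bp.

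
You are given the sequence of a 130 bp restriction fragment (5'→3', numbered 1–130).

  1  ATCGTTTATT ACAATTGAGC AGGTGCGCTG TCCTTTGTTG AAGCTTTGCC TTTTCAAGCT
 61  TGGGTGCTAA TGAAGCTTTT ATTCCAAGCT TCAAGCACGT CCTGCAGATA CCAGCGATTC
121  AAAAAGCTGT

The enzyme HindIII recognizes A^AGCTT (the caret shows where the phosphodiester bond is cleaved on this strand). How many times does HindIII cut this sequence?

4

AAGCTT occurs starting at positions 41, 56, 73, 86.
HindIII cuts at 4 sites.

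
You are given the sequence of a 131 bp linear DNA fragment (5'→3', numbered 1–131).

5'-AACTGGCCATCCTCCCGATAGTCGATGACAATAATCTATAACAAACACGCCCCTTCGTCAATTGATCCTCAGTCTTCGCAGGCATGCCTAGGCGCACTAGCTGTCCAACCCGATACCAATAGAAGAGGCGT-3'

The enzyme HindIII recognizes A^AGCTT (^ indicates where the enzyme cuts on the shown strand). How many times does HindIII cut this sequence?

0

No occurrence of AAGCTT is present in the sequence.
HindIII does not cut: 0 sites.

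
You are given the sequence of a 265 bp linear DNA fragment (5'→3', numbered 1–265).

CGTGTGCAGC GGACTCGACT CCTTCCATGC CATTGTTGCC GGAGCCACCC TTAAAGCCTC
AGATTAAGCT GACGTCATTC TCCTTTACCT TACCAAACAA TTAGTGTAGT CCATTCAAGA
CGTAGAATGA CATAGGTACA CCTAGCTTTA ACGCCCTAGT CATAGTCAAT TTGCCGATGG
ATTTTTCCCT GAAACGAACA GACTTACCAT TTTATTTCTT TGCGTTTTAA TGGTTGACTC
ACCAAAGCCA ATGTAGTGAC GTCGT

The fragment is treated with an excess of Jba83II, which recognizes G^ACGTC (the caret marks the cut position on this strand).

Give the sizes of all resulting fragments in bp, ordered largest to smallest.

187, 71, 7 bp

Jba83II sites (GACGTC) start at positions 71, 258.
Jba83II cuts after the first base of each site, so after positions 71, 258.
Linear molecule, 2 cuts → 3 fragments:
  1–71 → 71 bp
  72–258 → 187 bp
  259–265 → 7 bp
Sorted largest to smallest: 187, 71, 7 bp.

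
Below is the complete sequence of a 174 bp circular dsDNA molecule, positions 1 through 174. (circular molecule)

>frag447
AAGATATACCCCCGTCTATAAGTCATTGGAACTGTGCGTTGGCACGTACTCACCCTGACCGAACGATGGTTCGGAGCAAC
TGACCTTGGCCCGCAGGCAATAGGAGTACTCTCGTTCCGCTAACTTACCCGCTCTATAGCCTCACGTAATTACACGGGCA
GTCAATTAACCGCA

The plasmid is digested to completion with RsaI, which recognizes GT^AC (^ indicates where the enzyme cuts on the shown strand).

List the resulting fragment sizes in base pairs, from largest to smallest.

114, 60 bp

RsaI sites (GTAC) start at positions 46, 106.
RsaI cuts after base 2 of each site, so after positions 47, 107.
Circular molecule, 2 cuts → 2 fragments:
  48–107 → 60 bp
  108–174 then 1–47 → 67 + 47 = 114 bp
Sorted largest to smallest: 114, 60 bp.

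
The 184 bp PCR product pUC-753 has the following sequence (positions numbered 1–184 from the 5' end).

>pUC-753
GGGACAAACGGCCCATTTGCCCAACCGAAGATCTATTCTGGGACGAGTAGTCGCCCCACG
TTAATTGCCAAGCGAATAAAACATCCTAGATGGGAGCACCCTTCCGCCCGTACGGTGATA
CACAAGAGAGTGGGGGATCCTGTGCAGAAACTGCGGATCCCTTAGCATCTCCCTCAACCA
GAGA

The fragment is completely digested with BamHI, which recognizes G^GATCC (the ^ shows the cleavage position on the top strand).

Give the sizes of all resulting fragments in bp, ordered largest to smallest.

BamHI sites (GGATCC) start at positions 135, 155.
BamHI cuts after the first base of each site, so after positions 135, 155.
Linear molecule, 2 cuts → 3 fragments:
  1–135 → 135 bp
  136–155 → 20 bp
  156–184 → 29 bp
Sorted largest to smallest: 135, 29, 20 bp.

135, 29, 20 bp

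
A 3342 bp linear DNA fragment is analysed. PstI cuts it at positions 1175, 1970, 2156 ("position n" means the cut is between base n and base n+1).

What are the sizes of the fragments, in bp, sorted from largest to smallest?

1186, 1175, 795, 186 bp

Linear molecule, 3 cuts → 4 fragments:
  1175 − 0 = 1175 bp
  1970 − 1175 = 795 bp
  2156 − 1970 = 186 bp
  3342 − 2156 = 1186 bp
Sorted largest to smallest: 1186, 1175, 795, 186 bp.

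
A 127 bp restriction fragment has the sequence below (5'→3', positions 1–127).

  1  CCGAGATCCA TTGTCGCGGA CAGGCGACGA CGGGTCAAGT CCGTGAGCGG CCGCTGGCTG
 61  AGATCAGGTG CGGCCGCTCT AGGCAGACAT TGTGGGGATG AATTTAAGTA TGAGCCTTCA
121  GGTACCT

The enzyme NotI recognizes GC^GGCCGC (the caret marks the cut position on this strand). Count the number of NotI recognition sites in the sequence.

2

GCGGCCGC occurs starting at positions 47, 70.
NotI cuts at 2 sites.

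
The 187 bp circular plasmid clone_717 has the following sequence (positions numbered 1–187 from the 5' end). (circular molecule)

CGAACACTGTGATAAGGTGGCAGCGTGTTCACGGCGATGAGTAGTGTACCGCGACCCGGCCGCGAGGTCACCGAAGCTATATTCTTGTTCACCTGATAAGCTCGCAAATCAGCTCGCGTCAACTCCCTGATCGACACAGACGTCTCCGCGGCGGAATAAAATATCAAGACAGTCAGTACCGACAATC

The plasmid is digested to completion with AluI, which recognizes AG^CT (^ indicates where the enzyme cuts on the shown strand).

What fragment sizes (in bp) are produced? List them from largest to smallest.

151, 24, 12 bp

AluI sites (AGCT) start at positions 75, 99, 111.
AluI cuts after base 2 of each site, so after positions 76, 100, 112.
Circular molecule, 3 cuts → 3 fragments:
  77–100 → 24 bp
  101–112 → 12 bp
  113–187 then 1–76 → 75 + 76 = 151 bp
Sorted largest to smallest: 151, 24, 12 bp.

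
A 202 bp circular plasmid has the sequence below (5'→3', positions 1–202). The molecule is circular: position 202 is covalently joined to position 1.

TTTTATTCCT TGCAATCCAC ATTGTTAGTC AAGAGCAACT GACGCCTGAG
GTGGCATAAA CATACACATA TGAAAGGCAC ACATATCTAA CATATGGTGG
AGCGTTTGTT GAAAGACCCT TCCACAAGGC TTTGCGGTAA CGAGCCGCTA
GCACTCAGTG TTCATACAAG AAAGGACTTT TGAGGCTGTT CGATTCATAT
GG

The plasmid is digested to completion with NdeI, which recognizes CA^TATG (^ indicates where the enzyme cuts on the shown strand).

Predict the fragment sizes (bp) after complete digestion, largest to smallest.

105, 73, 24 bp

NdeI sites (CATATG) start at positions 67, 91, 196.
NdeI cuts after base 2 of each site, so after positions 68, 92, 197.
Circular molecule, 3 cuts → 3 fragments:
  69–92 → 24 bp
  93–197 → 105 bp
  198–202 then 1–68 → 5 + 68 = 73 bp
Sorted largest to smallest: 105, 73, 24 bp.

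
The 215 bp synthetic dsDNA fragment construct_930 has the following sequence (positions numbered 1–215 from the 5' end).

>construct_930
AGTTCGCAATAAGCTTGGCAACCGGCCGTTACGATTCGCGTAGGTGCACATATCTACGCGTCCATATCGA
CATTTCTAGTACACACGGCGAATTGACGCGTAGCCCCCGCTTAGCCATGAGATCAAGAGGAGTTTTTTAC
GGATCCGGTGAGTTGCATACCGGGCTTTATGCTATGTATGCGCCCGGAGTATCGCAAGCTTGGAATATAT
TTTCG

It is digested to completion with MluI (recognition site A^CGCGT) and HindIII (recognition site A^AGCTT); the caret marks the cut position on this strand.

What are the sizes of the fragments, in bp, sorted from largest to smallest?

100, 45, 40, 19, 11 bp

MluI sites (ACGCGT) start at positions 56, 96.
MluI cuts after the first base of each site, so after positions 56, 96.
HindIII sites (AAGCTT) start at positions 11, 196.
HindIII cuts after the first base of each site, so after positions 11, 196.
Combined cut positions: 11, 56, 96, 196.
Linear molecule, 4 cuts → 5 fragments:
  1–11 → 11 bp
  12–56 → 45 bp
  57–96 → 40 bp
  97–196 → 100 bp
  197–215 → 19 bp
Sorted largest to smallest: 100, 45, 40, 19, 11 bp.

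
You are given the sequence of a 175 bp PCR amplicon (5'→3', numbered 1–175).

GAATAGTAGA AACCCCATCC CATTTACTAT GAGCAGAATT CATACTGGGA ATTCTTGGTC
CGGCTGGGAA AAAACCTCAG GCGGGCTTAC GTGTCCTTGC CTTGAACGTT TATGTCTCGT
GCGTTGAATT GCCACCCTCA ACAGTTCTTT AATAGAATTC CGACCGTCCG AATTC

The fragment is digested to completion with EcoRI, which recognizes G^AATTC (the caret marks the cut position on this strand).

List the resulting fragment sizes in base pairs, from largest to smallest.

EcoRI sites (GAATTC) start at positions 36, 49, 155, 170.
EcoRI cuts after the first base of each site, so after positions 36, 49, 155, 170.
Linear molecule, 4 cuts → 5 fragments:
  1–36 → 36 bp
  37–49 → 13 bp
  50–155 → 106 bp
  156–170 → 15 bp
  171–175 → 5 bp
Sorted largest to smallest: 106, 36, 15, 13, 5 bp.

106, 36, 15, 13, 5 bp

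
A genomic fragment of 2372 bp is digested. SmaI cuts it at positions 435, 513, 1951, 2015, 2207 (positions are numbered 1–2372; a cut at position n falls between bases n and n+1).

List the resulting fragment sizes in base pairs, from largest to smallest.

1438, 435, 192, 165, 78, 64 bp

Linear molecule, 5 cuts → 6 fragments:
  435 − 0 = 435 bp
  513 − 435 = 78 bp
  1951 − 513 = 1438 bp
  2015 − 1951 = 64 bp
  2207 − 2015 = 192 bp
  2372 − 2207 = 165 bp
Sorted largest to smallest: 1438, 435, 192, 165, 78, 64 bp.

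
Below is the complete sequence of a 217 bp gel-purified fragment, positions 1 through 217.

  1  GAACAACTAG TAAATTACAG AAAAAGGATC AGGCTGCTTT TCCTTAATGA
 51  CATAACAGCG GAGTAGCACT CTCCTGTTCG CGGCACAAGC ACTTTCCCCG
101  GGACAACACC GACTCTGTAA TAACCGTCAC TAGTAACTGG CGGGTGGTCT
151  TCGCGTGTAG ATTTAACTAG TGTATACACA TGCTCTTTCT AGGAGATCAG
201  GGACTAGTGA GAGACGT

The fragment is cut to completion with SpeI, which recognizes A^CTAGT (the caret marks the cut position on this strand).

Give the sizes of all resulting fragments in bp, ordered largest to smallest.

123, 37, 37, 14, 6 bp

SpeI sites (ACTAGT) start at positions 6, 129, 166, 203.
SpeI cuts after the first base of each site, so after positions 6, 129, 166, 203.
Linear molecule, 4 cuts → 5 fragments:
  1–6 → 6 bp
  7–129 → 123 bp
  130–166 → 37 bp
  167–203 → 37 bp
  204–217 → 14 bp
Sorted largest to smallest: 123, 37, 37, 14, 6 bp.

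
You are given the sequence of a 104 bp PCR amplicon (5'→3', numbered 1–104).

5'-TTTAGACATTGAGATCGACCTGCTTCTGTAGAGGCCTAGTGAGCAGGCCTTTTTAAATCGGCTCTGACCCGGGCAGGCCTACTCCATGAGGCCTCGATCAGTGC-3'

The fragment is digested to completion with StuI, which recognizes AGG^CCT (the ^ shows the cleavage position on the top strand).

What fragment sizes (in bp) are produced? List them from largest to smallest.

StuI sites (AGGCCT) start at positions 32, 45, 75, 89.
StuI cuts after base 3 of each site, so after positions 34, 47, 77, 91.
Linear molecule, 4 cuts → 5 fragments:
  1–34 → 34 bp
  35–47 → 13 bp
  48–77 → 30 bp
  78–91 → 14 bp
  92–104 → 13 bp
Sorted largest to smallest: 34, 30, 14, 13, 13 bp.

34, 30, 14, 13, 13 bp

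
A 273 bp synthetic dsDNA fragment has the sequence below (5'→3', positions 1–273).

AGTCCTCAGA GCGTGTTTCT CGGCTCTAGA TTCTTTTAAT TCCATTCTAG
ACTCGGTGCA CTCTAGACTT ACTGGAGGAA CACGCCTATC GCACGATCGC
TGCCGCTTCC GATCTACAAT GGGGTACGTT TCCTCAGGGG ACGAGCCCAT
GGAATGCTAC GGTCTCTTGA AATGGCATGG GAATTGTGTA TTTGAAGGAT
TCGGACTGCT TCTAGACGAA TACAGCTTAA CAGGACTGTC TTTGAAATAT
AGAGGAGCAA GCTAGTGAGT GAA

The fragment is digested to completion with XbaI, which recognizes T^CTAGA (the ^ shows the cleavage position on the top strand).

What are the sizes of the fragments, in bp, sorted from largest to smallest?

XbaI sites (TCTAGA) start at positions 25, 46, 62, 211.
XbaI cuts after the first base of each site, so after positions 25, 46, 62, 211.
Linear molecule, 4 cuts → 5 fragments:
  1–25 → 25 bp
  26–46 → 21 bp
  47–62 → 16 bp
  63–211 → 149 bp
  212–273 → 62 bp
Sorted largest to smallest: 149, 62, 25, 21, 16 bp.

149, 62, 25, 21, 16 bp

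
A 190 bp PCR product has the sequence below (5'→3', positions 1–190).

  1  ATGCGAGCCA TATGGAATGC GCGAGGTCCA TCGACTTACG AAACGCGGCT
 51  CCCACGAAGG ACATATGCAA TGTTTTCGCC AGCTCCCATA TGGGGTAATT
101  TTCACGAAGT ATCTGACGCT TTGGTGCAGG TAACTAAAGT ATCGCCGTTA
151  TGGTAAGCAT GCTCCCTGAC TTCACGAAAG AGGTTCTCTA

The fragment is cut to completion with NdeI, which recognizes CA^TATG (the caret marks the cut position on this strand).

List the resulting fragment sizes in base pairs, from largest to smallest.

102, 53, 25, 10 bp

NdeI sites (CATATG) start at positions 9, 62, 87.
NdeI cuts after base 2 of each site, so after positions 10, 63, 88.
Linear molecule, 3 cuts → 4 fragments:
  1–10 → 10 bp
  11–63 → 53 bp
  64–88 → 25 bp
  89–190 → 102 bp
Sorted largest to smallest: 102, 53, 25, 10 bp.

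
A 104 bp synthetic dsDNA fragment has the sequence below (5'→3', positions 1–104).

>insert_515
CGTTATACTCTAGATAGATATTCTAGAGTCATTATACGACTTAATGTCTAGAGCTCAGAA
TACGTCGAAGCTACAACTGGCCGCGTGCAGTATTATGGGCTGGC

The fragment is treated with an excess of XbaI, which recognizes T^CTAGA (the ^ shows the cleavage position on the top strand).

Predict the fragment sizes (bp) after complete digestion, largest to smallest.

57, 25, 13, 9 bp

XbaI sites (TCTAGA) start at positions 9, 22, 47.
XbaI cuts after the first base of each site, so after positions 9, 22, 47.
Linear molecule, 3 cuts → 4 fragments:
  1–9 → 9 bp
  10–22 → 13 bp
  23–47 → 25 bp
  48–104 → 57 bp
Sorted largest to smallest: 57, 25, 13, 9 bp.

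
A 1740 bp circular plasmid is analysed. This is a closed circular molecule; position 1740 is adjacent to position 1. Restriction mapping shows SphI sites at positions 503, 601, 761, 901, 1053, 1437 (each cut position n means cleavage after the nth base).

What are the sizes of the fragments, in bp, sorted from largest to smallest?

806, 384, 160, 152, 140, 98 bp

Circular molecule, 6 cuts → 6 fragments:
  601 − 503 = 98 bp
  761 − 601 = 160 bp
  901 − 761 = 140 bp
  1053 − 901 = 152 bp
  1437 − 1053 = 384 bp
  wrap: 1740 − 1437 + 503 = 806 bp
Sorted largest to smallest: 806, 384, 160, 152, 140, 98 bp.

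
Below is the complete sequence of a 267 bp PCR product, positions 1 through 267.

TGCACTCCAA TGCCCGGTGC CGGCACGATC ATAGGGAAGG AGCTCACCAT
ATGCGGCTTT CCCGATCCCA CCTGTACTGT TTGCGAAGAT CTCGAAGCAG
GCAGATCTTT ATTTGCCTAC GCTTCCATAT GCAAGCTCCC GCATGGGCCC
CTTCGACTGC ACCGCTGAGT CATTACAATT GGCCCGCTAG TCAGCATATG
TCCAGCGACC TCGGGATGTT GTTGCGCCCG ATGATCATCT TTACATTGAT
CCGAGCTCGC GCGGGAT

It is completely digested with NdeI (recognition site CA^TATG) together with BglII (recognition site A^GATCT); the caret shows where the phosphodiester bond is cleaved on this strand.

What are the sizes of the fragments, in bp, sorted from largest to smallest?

NdeI sites (CATATG) start at positions 48, 126, 195.
NdeI cuts after base 2 of each site, so after positions 49, 127, 196.
BglII sites (AGATCT) start at positions 87, 103.
BglII cuts after the first base of each site, so after positions 87, 103.
Combined cut positions: 49, 87, 103, 127, 196.
Linear molecule, 5 cuts → 6 fragments:
  1–49 → 49 bp
  50–87 → 38 bp
  88–103 → 16 bp
  104–127 → 24 bp
  128–196 → 69 bp
  197–267 → 71 bp
Sorted largest to smallest: 71, 69, 49, 38, 24, 16 bp.

71, 69, 49, 38, 24, 16 bp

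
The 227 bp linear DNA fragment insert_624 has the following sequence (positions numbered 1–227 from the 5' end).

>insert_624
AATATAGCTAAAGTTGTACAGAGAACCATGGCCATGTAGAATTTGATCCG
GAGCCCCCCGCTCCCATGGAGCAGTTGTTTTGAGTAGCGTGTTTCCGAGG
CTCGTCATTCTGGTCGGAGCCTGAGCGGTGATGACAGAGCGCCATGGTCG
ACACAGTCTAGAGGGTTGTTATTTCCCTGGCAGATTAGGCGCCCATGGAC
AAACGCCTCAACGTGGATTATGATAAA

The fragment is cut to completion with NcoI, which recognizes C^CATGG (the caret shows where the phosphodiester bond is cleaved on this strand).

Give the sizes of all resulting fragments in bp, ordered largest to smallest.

NcoI sites (CCATGG) start at positions 26, 64, 142, 193.
NcoI cuts after the first base of each site, so after positions 26, 64, 142, 193.
Linear molecule, 4 cuts → 5 fragments:
  1–26 → 26 bp
  27–64 → 38 bp
  65–142 → 78 bp
  143–193 → 51 bp
  194–227 → 34 bp
Sorted largest to smallest: 78, 51, 38, 34, 26 bp.

78, 51, 38, 34, 26 bp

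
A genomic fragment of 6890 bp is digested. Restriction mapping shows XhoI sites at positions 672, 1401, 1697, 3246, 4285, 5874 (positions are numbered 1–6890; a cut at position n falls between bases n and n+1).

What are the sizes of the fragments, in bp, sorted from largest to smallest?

1589, 1549, 1039, 1016, 729, 672, 296 bp

Linear molecule, 6 cuts → 7 fragments:
  672 − 0 = 672 bp
  1401 − 672 = 729 bp
  1697 − 1401 = 296 bp
  3246 − 1697 = 1549 bp
  4285 − 3246 = 1039 bp
  5874 − 4285 = 1589 bp
  6890 − 5874 = 1016 bp
Sorted largest to smallest: 1589, 1549, 1039, 1016, 729, 672, 296 bp.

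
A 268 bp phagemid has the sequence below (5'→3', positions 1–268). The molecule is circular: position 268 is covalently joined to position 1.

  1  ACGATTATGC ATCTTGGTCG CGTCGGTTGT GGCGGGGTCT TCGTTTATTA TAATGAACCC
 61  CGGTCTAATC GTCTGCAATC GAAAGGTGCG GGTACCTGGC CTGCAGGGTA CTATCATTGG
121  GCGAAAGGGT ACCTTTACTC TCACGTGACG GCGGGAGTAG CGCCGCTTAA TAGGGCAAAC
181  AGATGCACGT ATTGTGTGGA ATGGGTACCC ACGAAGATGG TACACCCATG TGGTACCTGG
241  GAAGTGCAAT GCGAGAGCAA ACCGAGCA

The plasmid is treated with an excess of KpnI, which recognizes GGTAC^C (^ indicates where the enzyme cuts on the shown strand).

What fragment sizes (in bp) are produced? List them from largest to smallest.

127, 76, 37, 28 bp

KpnI sites (GGTACC) start at positions 91, 128, 204, 232.
KpnI cuts after base 5 of each site (before the last base), so after positions 95, 132, 208, 236.
Circular molecule, 4 cuts → 4 fragments:
  96–132 → 37 bp
  133–208 → 76 bp
  209–236 → 28 bp
  237–268 then 1–95 → 32 + 95 = 127 bp
Sorted largest to smallest: 127, 76, 37, 28 bp.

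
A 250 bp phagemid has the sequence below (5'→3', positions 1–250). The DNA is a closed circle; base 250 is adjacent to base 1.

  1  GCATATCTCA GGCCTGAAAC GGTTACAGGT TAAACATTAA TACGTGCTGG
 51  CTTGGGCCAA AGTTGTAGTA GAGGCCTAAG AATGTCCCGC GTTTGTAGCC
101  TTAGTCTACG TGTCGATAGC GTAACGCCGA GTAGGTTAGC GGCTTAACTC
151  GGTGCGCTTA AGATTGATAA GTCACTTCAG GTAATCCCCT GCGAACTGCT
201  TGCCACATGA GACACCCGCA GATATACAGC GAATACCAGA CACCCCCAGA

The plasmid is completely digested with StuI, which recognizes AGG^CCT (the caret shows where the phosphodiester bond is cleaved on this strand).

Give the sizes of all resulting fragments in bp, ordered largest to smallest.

188, 62 bp

StuI sites (AGGCCT) start at positions 10, 72.
StuI cuts after base 3 of each site, so after positions 12, 74.
Circular molecule, 2 cuts → 2 fragments:
  13–74 → 62 bp
  75–250 then 1–12 → 176 + 12 = 188 bp
Sorted largest to smallest: 188, 62 bp.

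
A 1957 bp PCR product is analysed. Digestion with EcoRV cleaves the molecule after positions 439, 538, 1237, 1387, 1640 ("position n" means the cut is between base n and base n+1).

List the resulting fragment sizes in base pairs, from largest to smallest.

Linear molecule, 5 cuts → 6 fragments:
  439 − 0 = 439 bp
  538 − 439 = 99 bp
  1237 − 538 = 699 bp
  1387 − 1237 = 150 bp
  1640 − 1387 = 253 bp
  1957 − 1640 = 317 bp
Sorted largest to smallest: 699, 439, 317, 253, 150, 99 bp.

699, 439, 317, 253, 150, 99 bp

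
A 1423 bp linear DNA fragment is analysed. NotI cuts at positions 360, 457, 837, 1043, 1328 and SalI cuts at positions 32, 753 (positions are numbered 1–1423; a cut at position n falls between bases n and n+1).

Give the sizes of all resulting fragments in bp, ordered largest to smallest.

328, 296, 285, 206, 97, 95, 84, 32 bp

Combined cut positions (sorted): 32, 360, 457, 753, 837, 1043, 1328.
Linear molecule, 7 cuts → 8 fragments:
  32 − 0 = 32 bp
  360 − 32 = 328 bp
  457 − 360 = 97 bp
  753 − 457 = 296 bp
  837 − 753 = 84 bp
  1043 − 837 = 206 bp
  1328 − 1043 = 285 bp
  1423 − 1328 = 95 bp
Sorted largest to smallest: 328, 296, 285, 206, 97, 95, 84, 32 bp.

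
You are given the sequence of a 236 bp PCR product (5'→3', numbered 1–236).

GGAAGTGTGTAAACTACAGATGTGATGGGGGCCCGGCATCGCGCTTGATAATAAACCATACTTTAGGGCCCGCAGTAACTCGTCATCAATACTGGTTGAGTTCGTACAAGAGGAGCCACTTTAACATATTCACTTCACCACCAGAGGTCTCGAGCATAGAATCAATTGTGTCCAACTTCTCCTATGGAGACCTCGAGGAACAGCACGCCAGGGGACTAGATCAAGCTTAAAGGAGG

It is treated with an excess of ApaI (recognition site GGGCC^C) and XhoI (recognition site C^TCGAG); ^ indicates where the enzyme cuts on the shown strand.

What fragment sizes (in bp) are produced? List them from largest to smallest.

79, 44, 43, 37, 33 bp

ApaI sites (GGGCCC) start at positions 29, 66.
ApaI cuts after base 5 of each site (before the last base), so after positions 33, 70.
XhoI sites (CTCGAG) start at positions 149, 192.
XhoI cuts after the first base of each site, so after positions 149, 192.
Combined cut positions: 33, 70, 149, 192.
Linear molecule, 4 cuts → 5 fragments:
  1–33 → 33 bp
  34–70 → 37 bp
  71–149 → 79 bp
  150–192 → 43 bp
  193–236 → 44 bp
Sorted largest to smallest: 79, 44, 43, 37, 33 bp.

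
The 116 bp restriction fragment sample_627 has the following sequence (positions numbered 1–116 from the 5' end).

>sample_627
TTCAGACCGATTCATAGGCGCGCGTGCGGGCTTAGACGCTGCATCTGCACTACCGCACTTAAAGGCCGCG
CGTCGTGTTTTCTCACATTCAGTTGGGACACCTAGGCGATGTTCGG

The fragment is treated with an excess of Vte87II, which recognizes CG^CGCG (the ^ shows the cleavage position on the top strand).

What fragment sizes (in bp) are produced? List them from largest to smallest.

Vte87II sites (CGCGCG) start at positions 19, 67.
Vte87II cuts after base 2 of each site, so after positions 20, 68.
Linear molecule, 2 cuts → 3 fragments:
  1–20 → 20 bp
  21–68 → 48 bp
  69–116 → 48 bp
Sorted largest to smallest: 48, 48, 20 bp.

48, 48, 20 bp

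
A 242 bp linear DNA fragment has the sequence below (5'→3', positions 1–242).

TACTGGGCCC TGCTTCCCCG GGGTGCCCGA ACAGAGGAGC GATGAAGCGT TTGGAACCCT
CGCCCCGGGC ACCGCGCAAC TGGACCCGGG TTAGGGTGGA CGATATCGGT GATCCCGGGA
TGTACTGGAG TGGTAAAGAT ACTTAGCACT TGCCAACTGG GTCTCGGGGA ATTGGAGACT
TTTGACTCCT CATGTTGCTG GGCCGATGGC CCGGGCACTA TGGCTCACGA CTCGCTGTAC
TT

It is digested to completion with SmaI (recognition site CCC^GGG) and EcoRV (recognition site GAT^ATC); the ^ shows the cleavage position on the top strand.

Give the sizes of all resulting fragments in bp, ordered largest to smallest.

SmaI sites (CCCGGG) start at positions 17, 64, 85, 114, 210.
SmaI cuts after base 3 of each site, so after positions 19, 66, 87, 116, 212.
The EcoRV site (GATATC) starts at position 102.
EcoRV cuts after base 3 of each site, so after position 104.
Combined cut positions: 19, 66, 87, 104, 116, 212.
Linear molecule, 6 cuts → 7 fragments:
  1–19 → 19 bp
  20–66 → 47 bp
  67–87 → 21 bp
  88–104 → 17 bp
  105–116 → 12 bp
  117–212 → 96 bp
  213–242 → 30 bp
Sorted largest to smallest: 96, 47, 30, 21, 19, 17, 12 bp.

96, 47, 30, 21, 19, 17, 12 bp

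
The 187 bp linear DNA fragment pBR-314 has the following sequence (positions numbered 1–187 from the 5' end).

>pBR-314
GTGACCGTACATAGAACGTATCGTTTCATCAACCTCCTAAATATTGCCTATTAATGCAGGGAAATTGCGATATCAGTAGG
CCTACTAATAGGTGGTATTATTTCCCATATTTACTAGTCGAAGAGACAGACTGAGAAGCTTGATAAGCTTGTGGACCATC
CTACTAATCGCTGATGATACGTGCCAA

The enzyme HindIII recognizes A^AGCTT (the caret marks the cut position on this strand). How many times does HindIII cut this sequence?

AAGCTT occurs starting at positions 136, 145.
HindIII cuts at 2 sites.

2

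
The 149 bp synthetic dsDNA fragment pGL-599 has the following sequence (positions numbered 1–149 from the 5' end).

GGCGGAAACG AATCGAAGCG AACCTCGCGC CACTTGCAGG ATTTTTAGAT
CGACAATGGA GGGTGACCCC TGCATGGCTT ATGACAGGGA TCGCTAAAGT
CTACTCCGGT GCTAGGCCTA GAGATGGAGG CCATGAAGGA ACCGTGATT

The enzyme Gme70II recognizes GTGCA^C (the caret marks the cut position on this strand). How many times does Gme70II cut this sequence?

No occurrence of GTGCAC is present in the sequence.
Gme70II does not cut: 0 sites.

0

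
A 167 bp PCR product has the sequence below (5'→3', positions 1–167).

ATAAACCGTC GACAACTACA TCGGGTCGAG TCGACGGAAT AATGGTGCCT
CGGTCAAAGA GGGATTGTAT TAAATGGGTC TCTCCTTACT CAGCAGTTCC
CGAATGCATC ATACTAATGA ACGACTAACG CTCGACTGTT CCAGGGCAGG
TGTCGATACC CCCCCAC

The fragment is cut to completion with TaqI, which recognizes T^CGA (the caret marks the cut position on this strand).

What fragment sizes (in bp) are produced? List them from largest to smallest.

TaqI sites (TCGA) start at positions 9, 26, 31, 132, 153.
TaqI cuts after the first base of each site, so after positions 9, 26, 31, 132, 153.
Linear molecule, 5 cuts → 6 fragments:
  1–9 → 9 bp
  10–26 → 17 bp
  27–31 → 5 bp
  32–132 → 101 bp
  133–153 → 21 bp
  154–167 → 14 bp
Sorted largest to smallest: 101, 21, 17, 14, 9, 5 bp.

101, 21, 17, 14, 9, 5 bp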